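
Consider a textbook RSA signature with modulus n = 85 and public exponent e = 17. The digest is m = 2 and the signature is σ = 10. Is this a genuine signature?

σ^2 ≡ 10^2 = 100 ≡ 15
σ^4 ≡ 15^2 = 225 ≡ 55
σ^8 ≡ 55^2 = 3025 ≡ 50
σ^16 ≡ 50^2 = 2500 ≡ 35
17 = 16 + 1, so σ^17 ≡ 35·10 ≡ 10 (mod 85)
10 ≠ 2, so verification fails.

forged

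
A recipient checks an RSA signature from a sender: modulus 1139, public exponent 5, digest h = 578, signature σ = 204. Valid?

yes

Squares mod 1139: σ^1≡204, σ^2≡612, σ^4≡952
5 = 4 + 1, so σ^5 ≡ 952·204 ≡ 578 (mod 1139)
σ^5 mod 1139 = 578 matches h.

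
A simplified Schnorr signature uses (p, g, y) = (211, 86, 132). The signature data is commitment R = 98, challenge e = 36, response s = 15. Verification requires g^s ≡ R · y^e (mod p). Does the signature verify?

does not verify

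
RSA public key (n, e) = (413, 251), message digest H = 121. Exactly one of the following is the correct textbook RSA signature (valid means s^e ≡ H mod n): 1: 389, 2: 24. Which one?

Candidate 1: 389^2 = 151321 ≡ 163; 389^4 ≡ 163^2 = 26569 ≡ 137; 389^8 ≡ 137^2 = 18769 ≡ 184; 389^16 ≡ 184^2 = 33856 ≡ 403; 389^32 ≡ 403^2 = 162409 ≡ 100; 389^64 ≡ 100^2 = 10000 ≡ 88; 389^128 ≡ 88^2 = 7744 ≡ 310; 251 = 128 + 64 + 32 + 16 + 8 + 2 + 1, so 389^251 ≡ 310·88·100·403·184·163·389 ≡ 121 (mod 413)
  → matches H = 121
Candidate 2: 24^2 = 576 ≡ 163; 24^4 ≡ 163^2 = 26569 ≡ 137; 24^8 ≡ 137^2 = 18769 ≡ 184; 24^16 ≡ 184^2 = 33856 ≡ 403; 24^32 ≡ 403^2 = 162409 ≡ 100; 24^64 ≡ 100^2 = 10000 ≡ 88; 24^128 ≡ 88^2 = 7744 ≡ 310; 251 = 128 + 64 + 32 + 16 + 8 + 2 + 1, so 24^251 ≡ 310·88·100·403·184·163·24 ≡ 292 (mod 413)

1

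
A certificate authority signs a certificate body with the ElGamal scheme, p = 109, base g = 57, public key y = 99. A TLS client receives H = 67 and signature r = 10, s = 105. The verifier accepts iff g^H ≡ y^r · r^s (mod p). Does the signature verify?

Left side g^H mod p:
57^67 mod 109 = 69
Right side y^r · r^s mod p:
99^10 mod 109 = 29
10^105 mod 109 = 23
29·23 = 667 ≡ 13 (mod 109)
69 ≠ 13, so verification fails.

does not verify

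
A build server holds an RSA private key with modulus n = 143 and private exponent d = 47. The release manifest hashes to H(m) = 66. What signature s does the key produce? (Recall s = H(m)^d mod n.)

66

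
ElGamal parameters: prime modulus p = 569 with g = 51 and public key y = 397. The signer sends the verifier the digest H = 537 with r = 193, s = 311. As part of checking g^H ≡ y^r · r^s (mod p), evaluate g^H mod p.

356

51^2 = 2601 ≡ 325
51^4 ≡ 325^2 = 105625 ≡ 360
51^8 ≡ 360^2 = 129600 ≡ 437
51^16 ≡ 437^2 = 190969 ≡ 354
51^32 ≡ 354^2 = 125316 ≡ 136
51^64 ≡ 136^2 = 18496 ≡ 288
51^128 ≡ 288^2 = 82944 ≡ 439
51^256 ≡ 439^2 = 192721 ≡ 399
51^512 ≡ 399^2 = 159201 ≡ 450
537 = 512 + 16 + 8 + 1, so 51^537 ≡ 450·354·437·51 ≡ 356 (mod 569)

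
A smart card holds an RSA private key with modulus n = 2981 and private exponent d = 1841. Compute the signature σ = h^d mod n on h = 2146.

Squares mod 2981: h^1≡2146, h^2≡2652, h^4≡925, h^8≡78, h^16≡122, h^32≡2960, h^64≡441, h^128≡716, h^256≡2905, h^512≡2795, h^1024≡1805
1841 = 1024 + 512 + 256 + 32 + 16 + 1, so h^1841 ≡ 1805·2795·2905·2960·122·2146 ≡ 474 (mod 2981)

474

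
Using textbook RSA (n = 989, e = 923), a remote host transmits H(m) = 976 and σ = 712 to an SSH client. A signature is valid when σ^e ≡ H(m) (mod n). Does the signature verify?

does not verify

σ^2 ≡ 712^2 = 506944 ≡ 576
σ^4 ≡ 576^2 = 331776 ≡ 461
σ^8 ≡ 461^2 = 212521 ≡ 875
σ^16 ≡ 875^2 = 765625 ≡ 139
σ^32 ≡ 139^2 = 19321 ≡ 530
σ^64 ≡ 530^2 = 280900 ≡ 24
σ^128 ≡ 24^2 = 576
σ^256 ≡ 576^2 = 331776 ≡ 461
σ^512 ≡ 461^2 = 212521 ≡ 875
923 = 512 + 256 + 128 + 16 + 8 + 2 + 1, so σ^923 ≡ 875·461·576·139·875·576·712 ≡ 482 (mod 989)
σ^923 mod 989 = 482, but H(m) = 976.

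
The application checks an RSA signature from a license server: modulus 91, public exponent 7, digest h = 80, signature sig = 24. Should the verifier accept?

accept

sig^2 ≡ 24^2 = 576 ≡ 30
sig^4 ≡ 30^2 = 900 ≡ 81
7 = 4 + 2 + 1, so sig^7 ≡ 81·30·24 ≡ 80 (mod 91)
80 = h, so the signature checks out.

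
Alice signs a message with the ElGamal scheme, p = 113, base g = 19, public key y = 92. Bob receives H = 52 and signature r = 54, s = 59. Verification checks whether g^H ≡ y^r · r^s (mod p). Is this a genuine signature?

Left side g^H mod p:
19^2 = 361 ≡ 22
19^4 ≡ 22^2 = 484 ≡ 32
19^8 ≡ 32^2 = 1024 ≡ 7
19^16 ≡ 7^2 = 49
19^32 ≡ 49^2 = 2401 ≡ 28
52 = 32 + 16 + 4, so 19^52 ≡ 28·49·32 ≡ 60 (mod 113)
Right side y^r · r^s mod p:
92^2 = 8464 ≡ 102
92^4 ≡ 102^2 = 10404 ≡ 8
92^8 ≡ 8^2 = 64
92^16 ≡ 64^2 = 4096 ≡ 28
92^32 ≡ 28^2 = 784 ≡ 106
54 = 32 + 16 + 4 + 2, so 92^54 ≡ 106·28·8·102 ≡ 72 (mod 113)
54^2 = 2916 ≡ 91
54^4 ≡ 91^2 = 8281 ≡ 32
54^8 ≡ 32^2 = 1024 ≡ 7
54^16 ≡ 7^2 = 49
54^32 ≡ 49^2 = 2401 ≡ 28
59 = 32 + 16 + 8 + 2 + 1, so 54^59 ≡ 28·49·7·91·54 ≡ 58 (mod 113)
72·58 = 4176 ≡ 108 (mod 113)
60 ≠ 108, so verification fails.

forged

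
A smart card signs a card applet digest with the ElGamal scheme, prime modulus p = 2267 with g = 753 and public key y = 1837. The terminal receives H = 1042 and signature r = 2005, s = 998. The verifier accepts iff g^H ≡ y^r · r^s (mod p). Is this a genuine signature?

Left side g^H mod p:
753^2 = 567009 ≡ 259
753^4 ≡ 259^2 = 67081 ≡ 1338
753^8 ≡ 1338^2 = 1790244 ≡ 1581
753^16 ≡ 1581^2 = 2499561 ≡ 1327
753^32 ≡ 1327^2 = 1760929 ≡ 1737
753^64 ≡ 1737^2 = 3017169 ≡ 2059
753^128 ≡ 2059^2 = 4239481 ≡ 191
753^256 ≡ 191^2 = 36481 ≡ 209
753^512 ≡ 209^2 = 43681 ≡ 608
753^1024 ≡ 608^2 = 369664 ≡ 143
1042 = 1024 + 16 + 2, so 753^1042 ≡ 143·1327·259 ≡ 1806 (mod 2267)
Right side y^r · r^s mod p:
1837^2 = 3374569 ≡ 1273
1837^4 ≡ 1273^2 = 1620529 ≡ 1891
1837^8 ≡ 1891^2 = 3575881 ≡ 822
1837^16 ≡ 822^2 = 675684 ≡ 118
1837^32 ≡ 118^2 = 13924 ≡ 322
1837^64 ≡ 322^2 = 103684 ≡ 1669
1837^128 ≡ 1669^2 = 2785561 ≡ 1685
1837^256 ≡ 1685^2 = 2839225 ≡ 941
1837^512 ≡ 941^2 = 885481 ≡ 1351
1837^1024 ≡ 1351^2 = 1825201 ≡ 266
2005 = 1024 + 512 + 256 + 128 + 64 + 16 + 4 + 1, so 1837^2005 ≡ 266·1351·941·1685·1669·118·1891·1837 ≡ 765 (mod 2267)
2005^2 = 4020025 ≡ 634
2005^4 ≡ 634^2 = 401956 ≡ 697
2005^8 ≡ 697^2 = 485809 ≡ 671
2005^16 ≡ 671^2 = 450241 ≡ 1375
2005^32 ≡ 1375^2 = 1890625 ≡ 2214
2005^64 ≡ 2214^2 = 4901796 ≡ 542
2005^128 ≡ 542^2 = 293764 ≡ 1321
2005^256 ≡ 1321^2 = 1745041 ≡ 1718
2005^512 ≡ 1718^2 = 2951524 ≡ 2157
998 = 512 + 256 + 128 + 64 + 32 + 4 + 2, so 2005^998 ≡ 2157·1718·1321·542·2214·697·634 ≡ 1555 (mod 2267)
765·1555 = 1189575 ≡ 1667 (mod 2267)
1806 ≠ 1667, so verification fails.

forged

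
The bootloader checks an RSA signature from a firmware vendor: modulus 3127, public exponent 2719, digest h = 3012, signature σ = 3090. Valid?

yes

σ^2 ≡ 3090^2 = 9548100 ≡ 1369
σ^4 ≡ 1369^2 = 1874161 ≡ 1088
σ^8 ≡ 1088^2 = 1183744 ≡ 1738
σ^16 ≡ 1738^2 = 3020644 ≡ 3089
σ^32 ≡ 3089^2 = 9541921 ≡ 1444
σ^64 ≡ 1444^2 = 2085136 ≡ 2554
σ^128 ≡ 2554^2 = 6522916 ≡ 3121
σ^256 ≡ 3121^2 = 9740641 ≡ 36
σ^512 ≡ 36^2 = 1296
σ^1024 ≡ 1296^2 = 1679616 ≡ 417
σ^2048 ≡ 417^2 = 173889 ≡ 1904
2719 = 2048 + 512 + 128 + 16 + 8 + 4 + 2 + 1, so σ^2719 ≡ 1904·1296·3121·3089·1738·1088·1369·3090 ≡ 3012 (mod 3127)
σ^2719 mod 3127 = 3012 matches h.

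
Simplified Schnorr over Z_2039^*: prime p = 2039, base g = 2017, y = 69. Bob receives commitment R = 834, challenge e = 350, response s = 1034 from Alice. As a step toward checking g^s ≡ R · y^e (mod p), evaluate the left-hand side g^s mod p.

2017^2 = 4068289 ≡ 484
2017^4 ≡ 484^2 = 234256 ≡ 1810
2017^8 ≡ 1810^2 = 3276100 ≡ 1466
2017^16 ≡ 1466^2 = 2149156 ≡ 50
2017^32 ≡ 50^2 = 2500 ≡ 461
2017^64 ≡ 461^2 = 212521 ≡ 465
2017^128 ≡ 465^2 = 216225 ≡ 91
2017^256 ≡ 91^2 = 8281 ≡ 125
2017^512 ≡ 125^2 = 15625 ≡ 1352
2017^1024 ≡ 1352^2 = 1827904 ≡ 960
1034 = 1024 + 8 + 2, so 2017^1034 ≡ 960·1466·484 ≡ 1666 (mod 2039)

1666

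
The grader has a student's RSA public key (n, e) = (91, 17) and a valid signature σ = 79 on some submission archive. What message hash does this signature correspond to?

σ^17 mod 91 = 53

53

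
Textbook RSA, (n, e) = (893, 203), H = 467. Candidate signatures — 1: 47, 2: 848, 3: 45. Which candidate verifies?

3

Candidate 1: 47^203 mod 893 = 282
Candidate 2: 848^203 mod 893 = 426
Candidate 3: 45^203 mod 893 = 467
  → matches H = 467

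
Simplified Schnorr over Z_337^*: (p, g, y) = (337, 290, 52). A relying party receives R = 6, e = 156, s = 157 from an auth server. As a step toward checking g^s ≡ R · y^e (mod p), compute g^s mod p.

48

Squares mod 337: 290^1≡290, 290^2≡187, 290^4≡258, 290^8≡175, 290^16≡295, 290^32≡79, 290^64≡175, 290^128≡295
157 = 128 + 16 + 8 + 4 + 1, so 290^157 ≡ 295·295·175·258·290 ≡ 48 (mod 337)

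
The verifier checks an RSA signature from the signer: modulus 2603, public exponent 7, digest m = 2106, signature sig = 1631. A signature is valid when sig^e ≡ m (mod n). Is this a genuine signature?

forged

Squares mod 2603: sig^1≡1631, sig^2≡2498, sig^4≡613
7 = 4 + 2 + 1, so sig^7 ≡ 613·2498·1631 ≡ 2278 (mod 2603)
sig^7 mod 2603 = 2278, but m = 2106.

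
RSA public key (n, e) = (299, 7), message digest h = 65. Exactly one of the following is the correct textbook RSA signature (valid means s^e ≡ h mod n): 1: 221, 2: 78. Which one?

Candidate 1: 221^2 = 48841 ≡ 104; 221^4 ≡ 104^2 = 10816 ≡ 52; 7 = 4 + 2 + 1, so 221^7 ≡ 52·104·221 ≡ 65 (mod 299)
  → matches h = 65
Candidate 2: 78^2 = 6084 ≡ 104; 78^4 ≡ 104^2 = 10816 ≡ 52; 7 = 4 + 2 + 1, so 78^7 ≡ 52·104·78 ≡ 234 (mod 299)

1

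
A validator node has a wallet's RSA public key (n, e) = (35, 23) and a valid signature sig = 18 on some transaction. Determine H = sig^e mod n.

2

sig^2 ≡ 18^2 = 324 ≡ 9
sig^4 ≡ 9^2 = 81 ≡ 11
sig^8 ≡ 11^2 = 121 ≡ 16
sig^16 ≡ 16^2 = 256 ≡ 11
23 = 16 + 4 + 2 + 1, so sig^23 ≡ 11·11·9·18 ≡ 2 (mod 35)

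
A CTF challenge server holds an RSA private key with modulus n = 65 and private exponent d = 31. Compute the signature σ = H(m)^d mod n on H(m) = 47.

(H(m))^2 ≡ 47^2 = 2209 ≡ 64
(H(m))^4 ≡ 64^2 = 4096 ≡ 1
(H(m))^8 ≡ 1^2 = 1
(H(m))^16 ≡ 1^2 = 1
31 = 16 + 8 + 4 + 2 + 1, so (H(m))^31 ≡ 1·1·1·64·47 ≡ 18 (mod 65)

18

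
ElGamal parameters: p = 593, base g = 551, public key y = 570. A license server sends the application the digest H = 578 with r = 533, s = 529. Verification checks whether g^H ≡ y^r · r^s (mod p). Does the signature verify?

does not verify

Left side g^H mod p:
Squares mod 593: 551^1≡551, 551^2≡578, 551^4≡225, 551^8≡220, 551^16≡367, 551^32≡78, 551^64≡154, 551^128≡589, 551^256≡16, 551^512≡256
578 = 512 + 64 + 2, so 551^578 ≡ 256·154·578 ≡ 454 (mod 593)
Right side y^r · r^s mod p:
Squares mod 593: 570^1≡570, 570^2≡529, 570^4≡538, 570^8≡60, 570^16≡42, 570^32≡578, 570^64≡225, 570^128≡220, 570^256≡367, 570^512≡78
533 = 512 + 16 + 4 + 1, so 570^533 ≡ 78·42·538·570 ≡ 256 (mod 593)
Squares mod 593: 533^1≡533, 533^2≡42, 533^4≡578, 533^8≡225, 533^16≡220, 533^32≡367, 533^64≡78, 533^128≡154, 533^256≡589, 533^512≡16
529 = 512 + 16 + 1, so 533^529 ≡ 16·220·533 ≡ 501 (mod 593)
256·501 = 128256 ≡ 168 (mod 593)
454 ≠ 168, so verification fails.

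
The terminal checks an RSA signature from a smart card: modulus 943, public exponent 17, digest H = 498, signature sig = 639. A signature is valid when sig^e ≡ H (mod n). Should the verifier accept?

reject

sig^2 ≡ 639^2 = 408321 ≡ 2
sig^4 ≡ 2^2 = 4
sig^8 ≡ 4^2 = 16
sig^16 ≡ 16^2 = 256
17 = 16 + 1, so sig^17 ≡ 256·639 ≡ 445 (mod 943)
sig^17 mod 943 = 445, but H = 498.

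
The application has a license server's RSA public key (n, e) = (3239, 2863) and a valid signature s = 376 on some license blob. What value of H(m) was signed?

559

s^2 ≡ 376^2 = 141376 ≡ 2099
s^4 ≡ 2099^2 = 4405801 ≡ 761
s^8 ≡ 761^2 = 579121 ≡ 2579
s^16 ≡ 2579^2 = 6651241 ≡ 1574
s^32 ≡ 1574^2 = 2477476 ≡ 2880
s^64 ≡ 2880^2 = 8294400 ≡ 2560
s^128 ≡ 2560^2 = 6553600 ≡ 1103
s^256 ≡ 1103^2 = 1216609 ≡ 1984
s^512 ≡ 1984^2 = 3936256 ≡ 871
s^1024 ≡ 871^2 = 758641 ≡ 715
s^2048 ≡ 715^2 = 511225 ≡ 2702
2863 = 2048 + 512 + 256 + 32 + 8 + 4 + 2 + 1, so s^2863 ≡ 2702·871·1984·2880·2579·761·2099·376 ≡ 559 (mod 3239)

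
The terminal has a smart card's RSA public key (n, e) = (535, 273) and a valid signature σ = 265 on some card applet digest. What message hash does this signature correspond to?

495

σ^2 ≡ 265^2 = 70225 ≡ 140
σ^4 ≡ 140^2 = 19600 ≡ 340
σ^8 ≡ 340^2 = 115600 ≡ 40
σ^16 ≡ 40^2 = 1600 ≡ 530
σ^32 ≡ 530^2 = 280900 ≡ 25
σ^64 ≡ 25^2 = 625 ≡ 90
σ^128 ≡ 90^2 = 8100 ≡ 75
σ^256 ≡ 75^2 = 5625 ≡ 275
273 = 256 + 16 + 1, so σ^273 ≡ 275·530·265 ≡ 495 (mod 535)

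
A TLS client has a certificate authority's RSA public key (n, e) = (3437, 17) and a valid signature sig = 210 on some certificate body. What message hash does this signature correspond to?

sig^2 ≡ 210^2 = 44100 ≡ 2856
sig^4 ≡ 2856^2 = 8156736 ≡ 735
sig^8 ≡ 735^2 = 540225 ≡ 616
sig^16 ≡ 616^2 = 379456 ≡ 1386
17 = 16 + 1, so sig^17 ≡ 1386·210 ≡ 2352 (mod 3437)

2352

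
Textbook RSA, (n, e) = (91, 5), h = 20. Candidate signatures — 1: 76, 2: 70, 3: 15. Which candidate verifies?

1

Candidate 1: Squares mod 91: 76^1≡76, 76^2≡43, 76^4≡29; 5 = 4 + 1, so 76^5 ≡ 29·76 ≡ 20 (mod 91)
  → matches h = 20
Candidate 2: Squares mod 91: 70^1≡70, 70^2≡77, 70^4≡14; 5 = 4 + 1, so 70^5 ≡ 14·70 ≡ 70 (mod 91)
Candidate 3: Squares mod 91: 15^1≡15, 15^2≡43, 15^4≡29; 5 = 4 + 1, so 15^5 ≡ 29·15 ≡ 71 (mod 91)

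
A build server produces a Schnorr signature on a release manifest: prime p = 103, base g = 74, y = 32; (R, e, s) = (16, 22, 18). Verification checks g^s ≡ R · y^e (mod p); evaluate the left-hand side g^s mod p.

79

74^18 mod 103 = 79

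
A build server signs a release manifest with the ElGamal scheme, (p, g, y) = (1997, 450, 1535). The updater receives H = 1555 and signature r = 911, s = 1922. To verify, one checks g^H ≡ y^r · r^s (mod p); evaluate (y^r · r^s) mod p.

1535^2 = 2356225 ≡ 1762
1535^4 ≡ 1762^2 = 3104644 ≡ 1306
1535^8 ≡ 1306^2 = 1705636 ≡ 198
1535^16 ≡ 198^2 = 39204 ≡ 1261
1535^32 ≡ 1261^2 = 1590121 ≡ 509
1535^64 ≡ 509^2 = 259081 ≡ 1468
1535^128 ≡ 1468^2 = 2155024 ≡ 261
1535^256 ≡ 261^2 = 68121 ≡ 223
1535^512 ≡ 223^2 = 49729 ≡ 1801
911 = 512 + 256 + 128 + 8 + 4 + 2 + 1, so 1535^911 ≡ 1801·223·261·198·1306·1762·1535 ≡ 525 (mod 1997)
911^2 = 829921 ≡ 1166
911^4 ≡ 1166^2 = 1359556 ≡ 1596
911^8 ≡ 1596^2 = 2547216 ≡ 1041
911^16 ≡ 1041^2 = 1083681 ≡ 1307
911^32 ≡ 1307^2 = 1708249 ≡ 814
911^64 ≡ 814^2 = 662596 ≡ 1589
911^128 ≡ 1589^2 = 2524921 ≡ 713
911^256 ≡ 713^2 = 508369 ≡ 1131
911^512 ≡ 1131^2 = 1279161 ≡ 1081
911^1024 ≡ 1081^2 = 1168561 ≡ 316
1922 = 1024 + 512 + 256 + 128 + 2, so 911^1922 ≡ 316·1081·1131·713·1166 ≡ 1301 (mod 1997)
y^r · r^s ≡ 525·1301 = 683025 ≡ 51 (mod 1997)

51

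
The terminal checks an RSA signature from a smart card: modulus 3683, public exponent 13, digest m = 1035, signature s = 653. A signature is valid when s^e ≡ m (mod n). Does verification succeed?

fails

s^2 ≡ 653^2 = 426409 ≡ 2864
s^4 ≡ 2864^2 = 8202496 ≡ 455
s^8 ≡ 455^2 = 207025 ≡ 777
13 = 8 + 4 + 1, so s^13 ≡ 777·455·653 ≡ 549 (mod 3683)
The recovered value 549 does not match the digest 1035.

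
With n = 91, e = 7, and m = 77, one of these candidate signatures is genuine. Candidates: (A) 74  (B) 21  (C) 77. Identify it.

C

Candidate A: Squares mod 91: 74^1≡74, 74^2≡16, 74^4≡74; 7 = 4 + 2 + 1, so 74^7 ≡ 74·16·74 ≡ 74 (mod 91)
Candidate B: Squares mod 91: 21^1≡21, 21^2≡77, 21^4≡14; 7 = 4 + 2 + 1, so 21^7 ≡ 14·77·21 ≡ 70 (mod 91)
Candidate C: Squares mod 91: 77^1≡77, 77^2≡14, 77^4≡14; 7 = 4 + 2 + 1, so 77^7 ≡ 14·14·77 ≡ 77 (mod 91)
  → matches m = 77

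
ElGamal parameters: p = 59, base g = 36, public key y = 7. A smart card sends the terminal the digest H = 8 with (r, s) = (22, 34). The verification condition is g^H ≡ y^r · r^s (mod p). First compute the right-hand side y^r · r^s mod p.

7^2 = 49
7^4 ≡ 49^2 = 2401 ≡ 41
7^8 ≡ 41^2 = 1681 ≡ 29
7^16 ≡ 29^2 = 841 ≡ 15
22 = 16 + 4 + 2, so 7^22 ≡ 15·41·49 ≡ 45 (mod 59)
22^2 = 484 ≡ 12
22^4 ≡ 12^2 = 144 ≡ 26
22^8 ≡ 26^2 = 676 ≡ 27
22^16 ≡ 27^2 = 729 ≡ 21
22^32 ≡ 21^2 = 441 ≡ 28
34 = 32 + 2, so 22^34 ≡ 28·12 ≡ 41 (mod 59)
y^r · r^s ≡ 45·41 = 1845 ≡ 16 (mod 59)

16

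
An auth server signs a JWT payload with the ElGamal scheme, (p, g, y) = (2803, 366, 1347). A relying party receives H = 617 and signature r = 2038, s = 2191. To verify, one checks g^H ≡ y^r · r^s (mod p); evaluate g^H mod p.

366^617 mod 2803 = 255

255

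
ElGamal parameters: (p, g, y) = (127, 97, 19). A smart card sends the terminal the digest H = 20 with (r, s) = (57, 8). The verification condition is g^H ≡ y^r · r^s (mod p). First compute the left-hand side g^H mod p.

98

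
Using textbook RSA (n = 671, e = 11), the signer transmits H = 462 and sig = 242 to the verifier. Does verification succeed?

fails

Squares mod 671: sig^1≡242, sig^2≡187, sig^4≡77, sig^8≡561
11 = 8 + 2 + 1, so sig^11 ≡ 561·187·242 ≡ 209 (mod 671)
The recovered value 209 does not match the digest 462.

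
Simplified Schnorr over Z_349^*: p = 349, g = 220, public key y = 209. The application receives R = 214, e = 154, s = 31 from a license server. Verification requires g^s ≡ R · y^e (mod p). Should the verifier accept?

reject

g^s mod p:
Squares mod 349: 220^1≡220, 220^2≡238, 220^4≡106, 220^8≡68, 220^16≡87
31 = 16 + 8 + 4 + 2 + 1, so 220^31 ≡ 87·68·106·238·220 ≡ 128 (mod 349)
R · y^e mod p:
Squares mod 349: 209^1≡209, 209^2≡56, 209^4≡344, 209^8≡25, 209^16≡276, 209^32≡94, 209^64≡111, 209^128≡106
154 = 128 + 16 + 8 + 2, so 209^154 ≡ 106·276·25·56 ≡ 109 (mod 349)
214·109 = 23326 ≡ 292 (mod 349)
128 ≠ 292; the check fails.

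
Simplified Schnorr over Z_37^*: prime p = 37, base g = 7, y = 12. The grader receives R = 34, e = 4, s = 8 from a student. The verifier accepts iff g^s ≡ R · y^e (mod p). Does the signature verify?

g^s mod p:
7^8 mod 37 = 16
R · y^e mod p:
12^4 mod 37 = 16
34·16 = 544 ≡ 26 (mod 37)
16 ≠ 26; the check fails.

does not verify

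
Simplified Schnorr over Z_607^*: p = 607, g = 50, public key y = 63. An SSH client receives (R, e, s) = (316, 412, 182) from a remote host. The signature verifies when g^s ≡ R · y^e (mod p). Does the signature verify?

verifies

g^s mod p:
50^2 = 2500 ≡ 72
50^4 ≡ 72^2 = 5184 ≡ 328
50^8 ≡ 328^2 = 107584 ≡ 145
50^16 ≡ 145^2 = 21025 ≡ 387
50^32 ≡ 387^2 = 149769 ≡ 447
50^64 ≡ 447^2 = 199809 ≡ 106
50^128 ≡ 106^2 = 11236 ≡ 310
182 = 128 + 32 + 16 + 4 + 2, so 50^182 ≡ 310·447·387·328·72 ≡ 402 (mod 607)
R · y^e mod p:
63^2 = 3969 ≡ 327
63^4 ≡ 327^2 = 106929 ≡ 97
63^8 ≡ 97^2 = 9409 ≡ 304
63^16 ≡ 304^2 = 92416 ≡ 152
63^32 ≡ 152^2 = 23104 ≡ 38
63^64 ≡ 38^2 = 1444 ≡ 230
63^128 ≡ 230^2 = 52900 ≡ 91
63^256 ≡ 91^2 = 8281 ≡ 390
412 = 256 + 128 + 16 + 8 + 4, so 63^412 ≡ 390·91·152·304·97 ≡ 105 (mod 607)
316·105 = 33180 ≡ 402 (mod 607)
402 ≡ 402 (mod 607); signature holds.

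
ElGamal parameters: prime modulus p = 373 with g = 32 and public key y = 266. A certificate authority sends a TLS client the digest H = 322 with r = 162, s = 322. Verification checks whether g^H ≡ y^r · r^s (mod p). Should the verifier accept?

Left side g^H mod p:
Squares mod 373: 32^1≡32, 32^2≡278, 32^4≡73, 32^8≡107, 32^16≡259, 32^32≡314, 32^64≡124, 32^128≡83, 32^256≡175
322 = 256 + 64 + 2, so 32^322 ≡ 175·124·278 ≡ 71 (mod 373)
Right side y^r · r^s mod p:
Squares mod 373: 266^1≡266, 266^2≡259, 266^4≡314, 266^8≡124, 266^16≡83, 266^32≡175, 266^64≡39, 266^128≡29
162 = 128 + 32 + 2, so 266^162 ≡ 29·175·259 ≡ 346 (mod 373)
Squares mod 373: 162^1≡162, 162^2≡134, 162^4≡52, 162^8≡93, 162^16≡70, 162^32≡51, 162^64≡363, 162^128≡100, 162^256≡302
322 = 256 + 64 + 2, so 162^322 ≡ 302·363·134 ≡ 25 (mod 373)
346·25 = 8650 ≡ 71 (mod 373)
71 ≡ 71 (mod 373), so the signature is genuine.

accept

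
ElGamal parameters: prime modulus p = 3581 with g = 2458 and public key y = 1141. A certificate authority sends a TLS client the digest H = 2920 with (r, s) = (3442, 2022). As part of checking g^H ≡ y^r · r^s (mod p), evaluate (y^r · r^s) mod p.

Squares mod 3581: 1141^1≡1141, 1141^2≡1978, 1141^4≡2032, 1141^8≡131, 1141^16≡2837, 1141^32≡2062, 1141^64≡1197, 1141^128≡409, 1141^256≡2555, 1141^512≡3443, 1141^1024≡1139, 1141^2048≡999
3442 = 2048 + 1024 + 256 + 64 + 32 + 16 + 2, so 1141^3442 ≡ 999·1139·2555·1197·2062·2837·1978 ≡ 3275 (mod 3581)
Squares mod 3581: 3442^1≡3442, 3442^2≡1416, 3442^4≡3277, 3442^8≡2891, 3442^16≡3408, 3442^32≡1281, 3442^64≡863, 3442^128≡3502, 3442^256≡2660, 3442^512≡3125, 3442^1024≡238
2022 = 1024 + 512 + 256 + 128 + 64 + 32 + 4 + 2, so 3442^2022 ≡ 238·3125·2660·3502·863·1281·3277·1416 ≡ 798 (mod 3581)
y^r · r^s ≡ 3275·798 = 2613450 ≡ 2901 (mod 3581)

2901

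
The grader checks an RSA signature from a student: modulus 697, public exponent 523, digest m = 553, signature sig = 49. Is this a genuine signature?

genuine

sig^2 ≡ 49^2 = 2401 ≡ 310
sig^4 ≡ 310^2 = 96100 ≡ 611
sig^8 ≡ 611^2 = 373321 ≡ 426
sig^16 ≡ 426^2 = 181476 ≡ 256
sig^32 ≡ 256^2 = 65536 ≡ 18
sig^64 ≡ 18^2 = 324
sig^128 ≡ 324^2 = 104976 ≡ 426
sig^256 ≡ 426^2 = 181476 ≡ 256
sig^512 ≡ 256^2 = 65536 ≡ 18
523 = 512 + 8 + 2 + 1, so sig^523 ≡ 18·426·310·49 ≡ 553 (mod 697)
553 = m, so the signature checks out.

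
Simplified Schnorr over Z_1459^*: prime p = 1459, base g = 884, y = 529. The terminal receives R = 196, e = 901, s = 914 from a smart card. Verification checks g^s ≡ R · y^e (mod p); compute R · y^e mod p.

720

529^2 = 279841 ≡ 1172
529^4 ≡ 1172^2 = 1373584 ≡ 665
529^8 ≡ 665^2 = 442225 ≡ 148
529^16 ≡ 148^2 = 21904 ≡ 19
529^32 ≡ 19^2 = 361
529^64 ≡ 361^2 = 130321 ≡ 470
529^128 ≡ 470^2 = 220900 ≡ 591
529^256 ≡ 591^2 = 349281 ≡ 580
529^512 ≡ 580^2 = 336400 ≡ 830
901 = 512 + 256 + 128 + 4 + 1, so 529^901 ≡ 830·580·591·665·529 ≡ 93 (mod 1459)
R · y^e ≡ 196·93 = 18228 ≡ 720 (mod 1459)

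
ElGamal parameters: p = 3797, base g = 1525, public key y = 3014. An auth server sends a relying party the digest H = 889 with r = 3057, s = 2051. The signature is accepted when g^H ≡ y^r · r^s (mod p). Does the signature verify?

does not verify

Left side g^H mod p:
1525^2 = 2325625 ≡ 1861
1525^4 ≡ 1861^2 = 3463321 ≡ 457
1525^8 ≡ 457^2 = 208849 ≡ 14
1525^16 ≡ 14^2 = 196
1525^32 ≡ 196^2 = 38416 ≡ 446
1525^64 ≡ 446^2 = 198916 ≡ 1472
1525^128 ≡ 1472^2 = 2166784 ≡ 2494
1525^256 ≡ 2494^2 = 6220036 ≡ 550
1525^512 ≡ 550^2 = 302500 ≡ 2537
889 = 512 + 256 + 64 + 32 + 16 + 8 + 1, so 1525^889 ≡ 2537·550·1472·446·196·14·1525 ≡ 2051 (mod 3797)
Right side y^r · r^s mod p:
3014^2 = 9084196 ≡ 1772
3014^4 ≡ 1772^2 = 3139984 ≡ 3662
3014^8 ≡ 3662^2 = 13410244 ≡ 3037
3014^16 ≡ 3037^2 = 9223369 ≡ 456
3014^32 ≡ 456^2 = 207936 ≡ 2898
3014^64 ≡ 2898^2 = 8398404 ≡ 3237
3014^128 ≡ 3237^2 = 10478169 ≡ 2246
3014^256 ≡ 2246^2 = 5044516 ≡ 2100
3014^512 ≡ 2100^2 = 4410000 ≡ 1683
3014^1024 ≡ 1683^2 = 2832489 ≡ 3724
3014^2048 ≡ 3724^2 = 13868176 ≡ 1532
3057 = 2048 + 512 + 256 + 128 + 64 + 32 + 16 + 1, so 3014^3057 ≡ 1532·1683·2100·2246·3237·2898·456·3014 ≡ 3683 (mod 3797)
3057^2 = 9345249 ≡ 832
3057^4 ≡ 832^2 = 692224 ≡ 1170
3057^8 ≡ 1170^2 = 1368900 ≡ 1980
3057^16 ≡ 1980^2 = 3920400 ≡ 1896
3057^32 ≡ 1896^2 = 3594816 ≡ 2854
3057^64 ≡ 2854^2 = 8145316 ≡ 751
3057^128 ≡ 751^2 = 564001 ≡ 2045
3057^256 ≡ 2045^2 = 4182025 ≡ 1528
3057^512 ≡ 1528^2 = 2334784 ≡ 3426
3057^1024 ≡ 3426^2 = 11737476 ≡ 949
3057^2048 ≡ 949^2 = 900601 ≡ 712
2051 = 2048 + 2 + 1, so 3057^2051 ≡ 712·832·3057 ≡ 3287 (mod 3797)
3683·3287 = 12106021 ≡ 1185 (mod 3797)
2051 ≠ 1185, so verification fails.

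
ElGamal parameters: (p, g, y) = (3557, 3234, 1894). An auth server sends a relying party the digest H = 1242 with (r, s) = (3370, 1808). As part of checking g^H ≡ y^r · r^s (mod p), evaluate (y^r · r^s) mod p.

1510

1894^2 = 3587236 ≡ 1780
1894^4 ≡ 1780^2 = 3168400 ≡ 2670
1894^8 ≡ 2670^2 = 7128900 ≡ 672
1894^16 ≡ 672^2 = 451584 ≡ 3402
1894^32 ≡ 3402^2 = 11573604 ≡ 2683
1894^64 ≡ 2683^2 = 7198489 ≡ 2678
1894^128 ≡ 2678^2 = 7171684 ≡ 772
1894^256 ≡ 772^2 = 595984 ≡ 1965
1894^512 ≡ 1965^2 = 3861225 ≡ 1880
1894^1024 ≡ 1880^2 = 3534400 ≡ 2299
1894^2048 ≡ 2299^2 = 5285401 ≡ 3256
3370 = 2048 + 1024 + 256 + 32 + 8 + 2, so 1894^3370 ≡ 3256·2299·1965·2683·672·1780 ≡ 3286 (mod 3557)
3370^2 = 11356900 ≡ 2956
3370^4 ≡ 2956^2 = 8737936 ≡ 1944
3370^8 ≡ 1944^2 = 3779136 ≡ 1602
3370^16 ≡ 1602^2 = 2566404 ≡ 1807
3370^32 ≡ 1807^2 = 3265249 ≡ 3480
3370^64 ≡ 3480^2 = 12110400 ≡ 2372
3370^128 ≡ 2372^2 = 5626384 ≡ 2767
3370^256 ≡ 2767^2 = 7656289 ≡ 1625
3370^512 ≡ 1625^2 = 2640625 ≡ 1331
3370^1024 ≡ 1331^2 = 1771561 ≡ 175
1808 = 1024 + 512 + 256 + 16, so 3370^1808 ≡ 175·1331·1625·1807 ≡ 2042 (mod 3557)
y^r · r^s ≡ 3286·2042 = 6710012 ≡ 1510 (mod 3557)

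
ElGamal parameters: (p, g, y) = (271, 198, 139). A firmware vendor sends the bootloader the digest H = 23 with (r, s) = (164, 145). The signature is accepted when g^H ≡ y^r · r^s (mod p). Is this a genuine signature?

forged

Left side g^H mod p:
Squares mod 271: 198^1≡198, 198^2≡180, 198^4≡151, 198^8≡37, 198^16≡14
23 = 16 + 4 + 2 + 1, so 198^23 ≡ 14·151·180·198 ≡ 82 (mod 271)
Right side y^r · r^s mod p:
Squares mod 271: 139^1≡139, 139^2≡80, 139^4≡167, 139^8≡247, 139^16≡34, 139^32≡72, 139^64≡35, 139^128≡141
164 = 128 + 32 + 4, so 139^164 ≡ 141·72·167 ≡ 8 (mod 271)
Squares mod 271: 164^1≡164, 164^2≡67, 164^4≡153, 164^8≡103, 164^16≡40, 164^32≡245, 164^64≡134, 164^128≡70
145 = 128 + 16 + 1, so 164^145 ≡ 70·40·164 ≡ 126 (mod 271)
8·126 = 1008 ≡ 195 (mod 271)
82 ≠ 195, so verification fails.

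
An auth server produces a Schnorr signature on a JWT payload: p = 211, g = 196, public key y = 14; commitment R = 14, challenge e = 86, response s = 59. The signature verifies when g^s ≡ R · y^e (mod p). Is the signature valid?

invalid

g^s mod p:
196^2 = 38416 ≡ 14
196^4 ≡ 14^2 = 196
196^8 ≡ 196^2 = 38416 ≡ 14
196^16 ≡ 14^2 = 196
196^32 ≡ 196^2 = 38416 ≡ 14
59 = 32 + 16 + 8 + 2 + 1, so 196^59 ≡ 14·196·14·14·196 ≡ 14 (mod 211)
R · y^e mod p:
14^2 = 196
14^4 ≡ 196^2 = 38416 ≡ 14
14^8 ≡ 14^2 = 196
14^16 ≡ 196^2 = 38416 ≡ 14
14^32 ≡ 14^2 = 196
14^64 ≡ 196^2 = 38416 ≡ 14
86 = 64 + 16 + 4 + 2, so 14^86 ≡ 14·14·14·196 ≡ 196 (mod 211)
14·196 = 2744 ≡ 1 (mod 211)
14 ≠ 1; the check fails.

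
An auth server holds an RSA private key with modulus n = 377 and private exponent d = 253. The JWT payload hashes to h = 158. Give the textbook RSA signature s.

h^253 mod 377 = 158

158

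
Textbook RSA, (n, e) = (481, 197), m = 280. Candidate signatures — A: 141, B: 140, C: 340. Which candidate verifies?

A

Candidate A: 141^197 mod 481 = 280
  → matches m = 280
Candidate B: 140^197 mod 481 = 199
Candidate C: 340^197 mod 481 = 201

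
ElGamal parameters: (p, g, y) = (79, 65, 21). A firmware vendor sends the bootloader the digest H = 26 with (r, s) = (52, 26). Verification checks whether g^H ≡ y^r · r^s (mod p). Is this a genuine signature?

genuine

Left side g^H mod p:
65^26 mod 79 = 1
Right side y^r · r^s mod p:
21^52 mod 79 = 1
52^26 mod 79 = 1
1·1 = 1 ≡ 1 (mod 79)
1 ≡ 1 (mod 79), so the signature is genuine.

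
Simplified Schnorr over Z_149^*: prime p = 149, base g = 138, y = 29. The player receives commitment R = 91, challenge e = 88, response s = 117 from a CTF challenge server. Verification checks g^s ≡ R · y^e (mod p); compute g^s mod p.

70

138^2 = 19044 ≡ 121
138^4 ≡ 121^2 = 14641 ≡ 39
138^8 ≡ 39^2 = 1521 ≡ 31
138^16 ≡ 31^2 = 961 ≡ 67
138^32 ≡ 67^2 = 4489 ≡ 19
138^64 ≡ 19^2 = 361 ≡ 63
117 = 64 + 32 + 16 + 4 + 1, so 138^117 ≡ 63·19·67·39·138 ≡ 70 (mod 149)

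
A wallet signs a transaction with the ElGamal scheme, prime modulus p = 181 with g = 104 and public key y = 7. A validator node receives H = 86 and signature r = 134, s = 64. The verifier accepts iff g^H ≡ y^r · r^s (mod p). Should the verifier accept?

accept

Left side g^H mod p:
104^2 = 10816 ≡ 137
104^4 ≡ 137^2 = 18769 ≡ 126
104^8 ≡ 126^2 = 15876 ≡ 129
104^16 ≡ 129^2 = 16641 ≡ 170
104^32 ≡ 170^2 = 28900 ≡ 121
104^64 ≡ 121^2 = 14641 ≡ 161
86 = 64 + 16 + 4 + 2, so 104^86 ≡ 161·170·126·137 ≡ 79 (mod 181)
Right side y^r · r^s mod p:
7^2 = 49
7^4 ≡ 49^2 = 2401 ≡ 48
7^8 ≡ 48^2 = 2304 ≡ 132
7^16 ≡ 132^2 = 17424 ≡ 48
7^32 ≡ 48^2 = 2304 ≡ 132
7^64 ≡ 132^2 = 17424 ≡ 48
7^128 ≡ 48^2 = 2304 ≡ 132
134 = 128 + 4 + 2, so 7^134 ≡ 132·48·49 ≡ 49 (mod 181)
134^2 = 17956 ≡ 37
134^4 ≡ 37^2 = 1369 ≡ 102
134^8 ≡ 102^2 = 10404 ≡ 87
134^16 ≡ 87^2 = 7569 ≡ 148
134^32 ≡ 148^2 = 21904 ≡ 3
134^64 ≡ 3^2 = 9
49·9 = 441 ≡ 79 (mod 181)
79 ≡ 79 (mod 181), so the signature is genuine.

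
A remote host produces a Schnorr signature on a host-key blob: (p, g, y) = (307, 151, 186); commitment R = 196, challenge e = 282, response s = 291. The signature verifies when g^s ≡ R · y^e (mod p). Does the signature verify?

does not verify

g^s mod p:
151^291 mod 307 = 125
R · y^e mod p:
186^282 mod 307 = 295
196·295 = 57820 ≡ 104 (mod 307)
125 ≠ 104; the check fails.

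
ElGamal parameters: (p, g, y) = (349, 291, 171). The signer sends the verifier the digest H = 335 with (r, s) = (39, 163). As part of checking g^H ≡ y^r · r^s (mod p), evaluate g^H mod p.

291^2 = 84681 ≡ 223
291^4 ≡ 223^2 = 49729 ≡ 171
291^8 ≡ 171^2 = 29241 ≡ 274
291^16 ≡ 274^2 = 75076 ≡ 41
291^32 ≡ 41^2 = 1681 ≡ 285
291^64 ≡ 285^2 = 81225 ≡ 257
291^128 ≡ 257^2 = 66049 ≡ 88
291^256 ≡ 88^2 = 7744 ≡ 66
335 = 256 + 64 + 8 + 4 + 2 + 1, so 291^335 ≡ 66·257·274·171·223·291 ≡ 8 (mod 349)

8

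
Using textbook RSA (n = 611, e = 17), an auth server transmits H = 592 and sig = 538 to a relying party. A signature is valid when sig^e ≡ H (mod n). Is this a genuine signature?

forged

sig^17 mod 611 = 200
The recovered value 200 does not match the digest 592.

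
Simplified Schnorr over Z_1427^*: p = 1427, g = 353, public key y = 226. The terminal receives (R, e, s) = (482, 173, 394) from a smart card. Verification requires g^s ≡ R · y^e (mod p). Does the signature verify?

g^s mod p:
Squares mod 1427: 353^1≡353, 353^2≡460, 353^4≡404, 353^8≡538, 353^16≡1190, 353^32≡516, 353^64≡834, 353^128≡607, 353^256≡283
394 = 256 + 128 + 8 + 2, so 353^394 ≡ 283·607·538·460 ≡ 1259 (mod 1427)
R · y^e mod p:
Squares mod 1427: 226^1≡226, 226^2≡1131, 226^4≡569, 226^8≡1259, 226^16≡1111, 226^32≡1393, 226^64≡1156, 226^128≡664
173 = 128 + 32 + 8 + 4 + 1, so 226^173 ≡ 664·1393·1259·569·226 ≡ 349 (mod 1427)
482·349 = 168218 ≡ 1259 (mod 1427)
1259 ≡ 1259 (mod 1427); signature holds.

verifies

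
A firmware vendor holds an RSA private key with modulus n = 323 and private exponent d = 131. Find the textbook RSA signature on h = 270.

h^2 ≡ 270^2 = 72900 ≡ 225
h^4 ≡ 225^2 = 50625 ≡ 237
h^8 ≡ 237^2 = 56169 ≡ 290
h^16 ≡ 290^2 = 84100 ≡ 120
h^32 ≡ 120^2 = 14400 ≡ 188
h^64 ≡ 188^2 = 35344 ≡ 137
h^128 ≡ 137^2 = 18769 ≡ 35
131 = 128 + 2 + 1, so h^131 ≡ 35·225·270 ≡ 264 (mod 323)

264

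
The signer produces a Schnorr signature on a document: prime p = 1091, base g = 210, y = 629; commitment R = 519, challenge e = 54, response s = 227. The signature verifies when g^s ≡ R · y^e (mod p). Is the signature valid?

valid

g^s mod p:
210^227 mod 1091 = 672
R · y^e mod p:
629^54 mod 1091 = 304
519·304 = 157776 ≡ 672 (mod 1091)
672 ≡ 672 (mod 1091); signature holds.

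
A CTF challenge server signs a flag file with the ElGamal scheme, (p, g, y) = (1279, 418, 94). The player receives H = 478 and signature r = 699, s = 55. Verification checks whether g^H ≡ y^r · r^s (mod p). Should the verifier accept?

reject

Left side g^H mod p:
Squares mod 1279: 418^1≡418, 418^2≡780, 418^4≡875, 418^8≡783, 418^16≡448, 418^32≡1180, 418^64≡848, 418^128≡306, 418^256≡269
478 = 256 + 128 + 64 + 16 + 8 + 4 + 2, so 418^478 ≡ 269·306·848·448·783·875·780 ≡ 1019 (mod 1279)
Right side y^r · r^s mod p:
Squares mod 1279: 94^1≡94, 94^2≡1162, 94^4≡899, 94^8≡1152, 94^16≡781, 94^32≡1157, 94^64≡815, 94^128≡424, 94^256≡716, 94^512≡1056
699 = 512 + 128 + 32 + 16 + 8 + 2 + 1, so 94^699 ≡ 1056·424·1157·781·1152·1162·94 ≡ 82 (mod 1279)
Squares mod 1279: 699^1≡699, 699^2≡23, 699^4≡529, 699^8≡1019, 699^16≡1092, 699^32≡436
55 = 32 + 16 + 4 + 2 + 1, so 699^55 ≡ 436·1092·529·23·699 ≡ 895 (mod 1279)
82·895 = 73390 ≡ 487 (mod 1279)
1019 ≠ 487, so verification fails.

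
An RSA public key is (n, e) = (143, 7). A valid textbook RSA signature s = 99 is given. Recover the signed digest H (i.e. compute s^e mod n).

s^7 mod 143 = 44

44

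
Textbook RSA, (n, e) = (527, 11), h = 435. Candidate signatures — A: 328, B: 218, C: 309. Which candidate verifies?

B

Candidate A: Squares mod 527: 328^1≡328, 328^2≡76, 328^4≡506, 328^8≡441; 11 = 8 + 2 + 1, so 328^11 ≡ 441·76·328 ≡ 28 (mod 527)
Candidate B: Squares mod 527: 218^1≡218, 218^2≡94, 218^4≡404, 218^8≡373; 11 = 8 + 2 + 1, so 218^11 ≡ 373·94·218 ≡ 435 (mod 527)
  → matches h = 435
Candidate C: Squares mod 527: 309^1≡309, 309^2≡94, 309^4≡404, 309^8≡373; 11 = 8 + 2 + 1, so 309^11 ≡ 373·94·309 ≡ 92 (mod 527)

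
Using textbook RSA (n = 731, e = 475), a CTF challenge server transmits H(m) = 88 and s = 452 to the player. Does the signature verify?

verifies

s^475 mod 731 = 88
s^475 mod 731 = 88 matches H(m).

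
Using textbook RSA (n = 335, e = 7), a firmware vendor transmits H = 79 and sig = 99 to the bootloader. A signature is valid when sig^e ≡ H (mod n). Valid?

no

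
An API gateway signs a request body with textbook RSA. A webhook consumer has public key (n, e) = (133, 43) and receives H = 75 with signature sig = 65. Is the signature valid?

sig^43 mod 133 = 65
The recovered value 65 does not match the digest 75.

invalid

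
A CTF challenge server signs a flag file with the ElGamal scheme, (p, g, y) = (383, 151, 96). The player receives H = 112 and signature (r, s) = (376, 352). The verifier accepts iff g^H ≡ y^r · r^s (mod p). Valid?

Left side g^H mod p:
151^2 = 22801 ≡ 204
151^4 ≡ 204^2 = 41616 ≡ 252
151^8 ≡ 252^2 = 63504 ≡ 309
151^16 ≡ 309^2 = 95481 ≡ 114
151^32 ≡ 114^2 = 12996 ≡ 357
151^64 ≡ 357^2 = 127449 ≡ 293
112 = 64 + 32 + 16, so 151^112 ≡ 293·357·114 ≡ 192 (mod 383)
Right side y^r · r^s mod p:
96^2 = 9216 ≡ 24
96^4 ≡ 24^2 = 576 ≡ 193
96^8 ≡ 193^2 = 37249 ≡ 98
96^16 ≡ 98^2 = 9604 ≡ 29
96^32 ≡ 29^2 = 841 ≡ 75
96^64 ≡ 75^2 = 5625 ≡ 263
96^128 ≡ 263^2 = 69169 ≡ 229
96^256 ≡ 229^2 = 52441 ≡ 353
376 = 256 + 64 + 32 + 16 + 8, so 96^376 ≡ 353·263·75·29·98 ≡ 266 (mod 383)
376^2 = 141376 ≡ 49
376^4 ≡ 49^2 = 2401 ≡ 103
376^8 ≡ 103^2 = 10609 ≡ 268
376^16 ≡ 268^2 = 71824 ≡ 203
376^32 ≡ 203^2 = 41209 ≡ 228
376^64 ≡ 228^2 = 51984 ≡ 279
376^128 ≡ 279^2 = 77841 ≡ 92
376^256 ≡ 92^2 = 8464 ≡ 38
352 = 256 + 64 + 32, so 376^352 ≡ 38·279·228 ≡ 143 (mod 383)
266·143 = 38038 ≡ 121 (mod 383)
192 ≠ 121, so verification fails.

no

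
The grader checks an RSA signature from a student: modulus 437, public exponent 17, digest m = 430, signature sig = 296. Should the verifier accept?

sig^2 ≡ 296^2 = 87616 ≡ 216
sig^4 ≡ 216^2 = 46656 ≡ 334
sig^8 ≡ 334^2 = 111556 ≡ 121
sig^16 ≡ 121^2 = 14641 ≡ 220
17 = 16 + 1, so sig^17 ≡ 220·296 ≡ 7 (mod 437)
sig^17 mod 437 = 7, but m = 430.

reject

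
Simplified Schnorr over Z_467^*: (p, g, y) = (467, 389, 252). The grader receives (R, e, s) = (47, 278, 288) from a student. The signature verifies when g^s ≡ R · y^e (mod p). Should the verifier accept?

g^s mod p:
389^2 = 151321 ≡ 13
389^4 ≡ 13^2 = 169
389^8 ≡ 169^2 = 28561 ≡ 74
389^16 ≡ 74^2 = 5476 ≡ 339
389^32 ≡ 339^2 = 114921 ≡ 39
389^64 ≡ 39^2 = 1521 ≡ 120
389^128 ≡ 120^2 = 14400 ≡ 390
389^256 ≡ 390^2 = 152100 ≡ 325
288 = 256 + 32, so 389^288 ≡ 325·39 ≡ 66 (mod 467)
R · y^e mod p:
252^2 = 63504 ≡ 459
252^4 ≡ 459^2 = 210681 ≡ 64
252^8 ≡ 64^2 = 4096 ≡ 360
252^16 ≡ 360^2 = 129600 ≡ 241
252^32 ≡ 241^2 = 58081 ≡ 173
252^64 ≡ 173^2 = 29929 ≡ 41
252^128 ≡ 41^2 = 1681 ≡ 280
252^256 ≡ 280^2 = 78400 ≡ 411
278 = 256 + 16 + 4 + 2, so 252^278 ≡ 411·241·64·459 ≡ 220 (mod 467)
47·220 = 10340 ≡ 66 (mod 467)
66 ≡ 66 (mod 467); signature holds.

accept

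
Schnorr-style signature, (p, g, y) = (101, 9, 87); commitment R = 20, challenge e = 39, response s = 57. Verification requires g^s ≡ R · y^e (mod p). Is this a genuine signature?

genuine

g^s mod p:
9^57 mod 101 = 13
R · y^e mod p:
87^39 mod 101 = 36
20·36 = 720 ≡ 13 (mod 101)
13 ≡ 13 (mod 101); signature holds.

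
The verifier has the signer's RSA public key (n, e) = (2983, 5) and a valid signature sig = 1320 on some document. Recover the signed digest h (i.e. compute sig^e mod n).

sig^2 ≡ 1320^2 = 1742400 ≡ 328
sig^4 ≡ 328^2 = 107584 ≡ 196
5 = 4 + 1, so sig^5 ≡ 196·1320 ≡ 2182 (mod 2983)

2182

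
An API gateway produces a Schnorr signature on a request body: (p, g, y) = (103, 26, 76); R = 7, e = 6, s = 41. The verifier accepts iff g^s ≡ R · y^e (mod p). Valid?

g^s mod p:
Squares mod 103: 26^1≡26, 26^2≡58, 26^4≡68, 26^8≡92, 26^16≡18, 26^32≡15
41 = 32 + 8 + 1, so 26^41 ≡ 15·92·26 ≡ 36 (mod 103)
R · y^e mod p:
Squares mod 103: 76^1≡76, 76^2≡8, 76^4≡64
6 = 4 + 2, so 76^6 ≡ 64·8 ≡ 100 (mod 103)
7·100 = 700 ≡ 82 (mod 103)
36 ≠ 82; the check fails.

no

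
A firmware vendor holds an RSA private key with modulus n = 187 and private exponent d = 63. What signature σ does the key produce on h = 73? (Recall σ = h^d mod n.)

24

h^2 ≡ 73^2 = 5329 ≡ 93
h^4 ≡ 93^2 = 8649 ≡ 47
h^8 ≡ 47^2 = 2209 ≡ 152
h^16 ≡ 152^2 = 23104 ≡ 103
h^32 ≡ 103^2 = 10609 ≡ 137
63 = 32 + 16 + 8 + 4 + 2 + 1, so h^63 ≡ 137·103·152·47·93·73 ≡ 24 (mod 187)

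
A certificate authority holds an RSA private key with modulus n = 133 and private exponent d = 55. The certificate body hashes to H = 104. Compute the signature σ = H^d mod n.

104

H^2 ≡ 104^2 = 10816 ≡ 43
H^4 ≡ 43^2 = 1849 ≡ 120
H^8 ≡ 120^2 = 14400 ≡ 36
H^16 ≡ 36^2 = 1296 ≡ 99
H^32 ≡ 99^2 = 9801 ≡ 92
55 = 32 + 16 + 4 + 2 + 1, so H^55 ≡ 92·99·120·43·104 ≡ 104 (mod 133)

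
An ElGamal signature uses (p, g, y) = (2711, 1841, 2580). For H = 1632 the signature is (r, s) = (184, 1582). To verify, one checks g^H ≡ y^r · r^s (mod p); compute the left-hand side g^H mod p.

Squares mod 2711: 1841^1≡1841, 1841^2≡531, 1841^4≡17, 1841^8≡289, 1841^16≡2191, 1841^32≡2011, 1841^64≡2020, 1841^128≡345, 1841^256≡2452, 1841^512≡2017, 1841^1024≡1789
1632 = 1024 + 512 + 64 + 32, so 1841^1632 ≡ 1789·2017·2020·2011 ≡ 894 (mod 2711)

894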